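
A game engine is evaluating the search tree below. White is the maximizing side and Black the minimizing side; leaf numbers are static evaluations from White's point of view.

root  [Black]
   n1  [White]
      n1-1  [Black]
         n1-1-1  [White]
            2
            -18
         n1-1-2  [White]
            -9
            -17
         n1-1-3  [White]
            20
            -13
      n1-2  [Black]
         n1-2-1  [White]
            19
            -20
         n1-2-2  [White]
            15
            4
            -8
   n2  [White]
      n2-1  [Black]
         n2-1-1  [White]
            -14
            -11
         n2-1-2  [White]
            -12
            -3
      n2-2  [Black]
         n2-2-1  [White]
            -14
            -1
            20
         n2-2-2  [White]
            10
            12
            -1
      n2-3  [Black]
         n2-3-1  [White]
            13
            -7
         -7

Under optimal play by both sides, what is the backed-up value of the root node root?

n1-1-1 (White): max(2, -18) = 2
n1-1-2 (White): max(-9, -17) = -9
n1-1-3 (White): max(20, -13) = 20
n1-1 (Black): min(2, -9, 20) = -9
n1-2-1 (White): max(19, -20) = 19
n1-2-2 (White): max(15, 4, -8) = 15
n1-2 (Black): min(19, 15) = 15
n1 (White): max(-9, 15) = 15
n2-1-1 (White): max(-14, -11) = -11
n2-1-2 (White): max(-12, -3) = -3
n2-1 (Black): min(-11, -3) = -11
n2-2-1 (White): max(-14, -1, 20) = 20
n2-2-2 (White): max(10, 12, -1) = 12
n2-2 (Black): min(20, 12) = 12
n2-3-1 (White): max(13, -7) = 13
n2-3 (Black): min(13, -7) = -7
n2 (White): max(-11, 12, -7) = 12
root (Black): min(15, 12) = 12

12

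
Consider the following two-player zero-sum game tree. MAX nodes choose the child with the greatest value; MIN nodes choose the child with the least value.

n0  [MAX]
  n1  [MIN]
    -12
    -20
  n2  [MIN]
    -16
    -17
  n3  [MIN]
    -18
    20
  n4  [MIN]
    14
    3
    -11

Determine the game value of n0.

n1 (MIN): min(-12, -20) = -20
n2 (MIN): min(-16, -17) = -17
n3 (MIN): min(-18, 20) = -18
n4 (MIN): min(14, 3, -11) = -11
n0 (MAX): max(-20, -17, -18, -11) = -11

-11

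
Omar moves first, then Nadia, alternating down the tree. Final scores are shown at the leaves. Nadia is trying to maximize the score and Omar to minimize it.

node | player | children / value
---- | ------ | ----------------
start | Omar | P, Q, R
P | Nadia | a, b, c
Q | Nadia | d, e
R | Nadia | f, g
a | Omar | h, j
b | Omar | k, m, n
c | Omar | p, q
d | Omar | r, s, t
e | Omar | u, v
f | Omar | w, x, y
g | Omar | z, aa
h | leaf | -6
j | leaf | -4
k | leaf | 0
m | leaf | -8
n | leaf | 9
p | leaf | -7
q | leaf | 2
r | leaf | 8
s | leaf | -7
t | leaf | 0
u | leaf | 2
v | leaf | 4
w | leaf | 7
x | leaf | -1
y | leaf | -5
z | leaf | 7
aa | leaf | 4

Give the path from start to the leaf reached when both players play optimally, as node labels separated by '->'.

start -> P -> a -> h

a (Omar): min(-6, -4) = -6
b (Omar): min(0, -8, 9) = -8
c (Omar): min(-7, 2) = -7
P (Nadia): max(-6, -8, -7) = -6
d (Omar): min(8, -7, 0) = -7
e (Omar): min(2, 4) = 2
Q (Nadia): max(-7, 2) = 2
f (Omar): min(7, -1, -5) = -5
g (Omar): min(7, 4) = 4
R (Nadia): max(-5, 4) = 4
start (Omar): min(-6, 2, 4) = -6
At start, Omar picks P (lowest: -6).
At P, Nadia picks a (highest: -6).
At a, Omar picks h (lowest: -6).
Terminal value -6.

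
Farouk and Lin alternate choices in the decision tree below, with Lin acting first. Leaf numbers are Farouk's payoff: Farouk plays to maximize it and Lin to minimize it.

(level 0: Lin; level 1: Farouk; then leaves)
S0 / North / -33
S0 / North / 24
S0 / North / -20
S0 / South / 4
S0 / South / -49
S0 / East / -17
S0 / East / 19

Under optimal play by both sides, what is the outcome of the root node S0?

North (Farouk): max(-33, 24, -20) = 24
South (Farouk): max(4, -49) = 4
East (Farouk): max(-17, 19) = 19
S0 (Lin): min(24, 4, 19) = 4

4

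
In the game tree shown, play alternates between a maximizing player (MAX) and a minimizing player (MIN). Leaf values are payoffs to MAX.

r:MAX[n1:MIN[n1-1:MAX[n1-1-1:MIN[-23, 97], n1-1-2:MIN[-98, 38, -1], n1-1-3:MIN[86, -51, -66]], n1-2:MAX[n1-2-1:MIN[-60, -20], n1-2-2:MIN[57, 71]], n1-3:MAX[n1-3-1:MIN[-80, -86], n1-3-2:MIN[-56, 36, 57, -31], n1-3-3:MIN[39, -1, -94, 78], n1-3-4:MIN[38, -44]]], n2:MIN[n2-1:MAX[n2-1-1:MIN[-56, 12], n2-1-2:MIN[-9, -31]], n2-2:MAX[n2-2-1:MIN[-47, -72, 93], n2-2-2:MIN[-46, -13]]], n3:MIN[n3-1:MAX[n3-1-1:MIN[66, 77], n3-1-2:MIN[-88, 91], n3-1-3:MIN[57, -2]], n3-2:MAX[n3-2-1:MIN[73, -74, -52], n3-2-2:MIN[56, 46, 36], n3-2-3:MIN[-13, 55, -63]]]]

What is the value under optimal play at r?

36

n1-1-1 (MIN): min(-23, 97) = -23
n1-1-2 (MIN): min(-98, 38, -1) = -98
n1-1-3 (MIN): min(86, -51, -66) = -66
n1-1 (MAX): max(-23, -98, -66) = -23
n1-2-1 (MIN): min(-60, -20) = -60
n1-2-2 (MIN): min(57, 71) = 57
n1-2 (MAX): max(-60, 57) = 57
n1-3-1 (MIN): min(-80, -86) = -86
n1-3-2 (MIN): min(-56, 36, 57, -31) = -56
n1-3-3 (MIN): min(39, -1, -94, 78) = -94
n1-3-4 (MIN): min(38, -44) = -44
n1-3 (MAX): max(-86, -56, -94, -44) = -44
n1 (MIN): min(-23, 57, -44) = -44
n2-1-1 (MIN): min(-56, 12) = -56
n2-1-2 (MIN): min(-9, -31) = -31
n2-1 (MAX): max(-56, -31) = -31
n2-2-1 (MIN): min(-47, -72, 93) = -72
n2-2-2 (MIN): min(-46, -13) = -46
n2-2 (MAX): max(-72, -46) = -46
n2 (MIN): min(-31, -46) = -46
n3-1-1 (MIN): min(66, 77) = 66
n3-1-2 (MIN): min(-88, 91) = -88
n3-1-3 (MIN): min(57, -2) = -2
n3-1 (MAX): max(66, -88, -2) = 66
n3-2-1 (MIN): min(73, -74, -52) = -74
n3-2-2 (MIN): min(56, 46, 36) = 36
n3-2-3 (MIN): min(-13, 55, -63) = -63
n3-2 (MAX): max(-74, 36, -63) = 36
n3 (MIN): min(66, 36) = 36
r (MAX): max(-44, -46, 36) = 36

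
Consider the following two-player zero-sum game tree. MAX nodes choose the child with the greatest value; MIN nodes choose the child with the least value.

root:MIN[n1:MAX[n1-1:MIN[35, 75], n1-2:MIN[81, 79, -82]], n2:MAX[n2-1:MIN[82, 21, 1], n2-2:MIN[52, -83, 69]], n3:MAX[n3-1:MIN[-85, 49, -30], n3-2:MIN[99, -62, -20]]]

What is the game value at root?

-62

n1-1 (MIN): min(35, 75) = 35
n1-2 (MIN): min(81, 79, -82) = -82
n1 (MAX): max(35, -82) = 35
n2-1 (MIN): min(82, 21, 1) = 1
n2-2 (MIN): min(52, -83, 69) = -83
n2 (MAX): max(1, -83) = 1
n3-1 (MIN): min(-85, 49, -30) = -85
n3-2 (MIN): min(99, -62, -20) = -62
n3 (MAX): max(-85, -62) = -62
root (MIN): min(35, 1, -62) = -62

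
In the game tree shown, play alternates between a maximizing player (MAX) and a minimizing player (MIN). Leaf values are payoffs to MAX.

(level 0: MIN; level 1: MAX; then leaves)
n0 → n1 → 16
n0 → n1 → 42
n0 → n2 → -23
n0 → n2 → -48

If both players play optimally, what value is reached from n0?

-23

n1 (MAX): max(16, 42) = 42
n2 (MAX): max(-23, -48) = -23
n0 (MIN): min(42, -23) = -23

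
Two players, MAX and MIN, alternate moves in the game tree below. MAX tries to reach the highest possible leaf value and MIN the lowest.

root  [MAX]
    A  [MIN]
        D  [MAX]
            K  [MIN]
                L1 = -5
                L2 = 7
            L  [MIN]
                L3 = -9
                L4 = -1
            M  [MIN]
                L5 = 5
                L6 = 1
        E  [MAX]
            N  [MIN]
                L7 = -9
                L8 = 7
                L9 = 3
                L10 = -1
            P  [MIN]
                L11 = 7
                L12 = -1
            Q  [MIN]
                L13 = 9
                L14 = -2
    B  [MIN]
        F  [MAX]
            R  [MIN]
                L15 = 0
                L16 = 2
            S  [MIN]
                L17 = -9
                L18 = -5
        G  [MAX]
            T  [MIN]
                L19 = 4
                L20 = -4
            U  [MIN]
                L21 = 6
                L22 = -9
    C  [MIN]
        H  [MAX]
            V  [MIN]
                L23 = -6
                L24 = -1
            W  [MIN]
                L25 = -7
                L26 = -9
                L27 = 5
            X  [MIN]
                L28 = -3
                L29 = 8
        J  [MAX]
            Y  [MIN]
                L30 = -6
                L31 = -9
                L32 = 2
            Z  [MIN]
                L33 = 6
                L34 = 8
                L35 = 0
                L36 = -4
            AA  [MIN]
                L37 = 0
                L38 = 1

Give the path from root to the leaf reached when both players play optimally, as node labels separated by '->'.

K (MIN): min(-5, 7) = -5
L (MIN): min(-9, -1) = -9
M (MIN): min(5, 1) = 1
D (MAX): max(-5, -9, 1) = 1
N (MIN): min(-9, 7, 3, -1) = -9
P (MIN): min(7, -1) = -1
Q (MIN): min(9, -2) = -2
E (MAX): max(-9, -1, -2) = -1
A (MIN): min(1, -1) = -1
R (MIN): min(0, 2) = 0
S (MIN): min(-9, -5) = -9
F (MAX): max(0, -9) = 0
T (MIN): min(4, -4) = -4
U (MIN): min(6, -9) = -9
G (MAX): max(-4, -9) = -4
B (MIN): min(0, -4) = -4
V (MIN): min(-6, -1) = -6
W (MIN): min(-7, -9, 5) = -9
X (MIN): min(-3, 8) = -3
H (MAX): max(-6, -9, -3) = -3
Y (MIN): min(-6, -9, 2) = -9
Z (MIN): min(6, 8, 0, -4) = -4
AA (MIN): min(0, 1) = 0
J (MAX): max(-9, -4, 0) = 0
C (MIN): min(-3, 0) = -3
root (MAX): max(-1, -4, -3) = -1
At root, MAX picks A (highest: -1).
At A, MIN picks E (lowest: -1).
At E, MAX picks P (highest: -1).
At P, MIN picks L12 (lowest: -1).
Terminal value -1.

root -> A -> E -> P -> L12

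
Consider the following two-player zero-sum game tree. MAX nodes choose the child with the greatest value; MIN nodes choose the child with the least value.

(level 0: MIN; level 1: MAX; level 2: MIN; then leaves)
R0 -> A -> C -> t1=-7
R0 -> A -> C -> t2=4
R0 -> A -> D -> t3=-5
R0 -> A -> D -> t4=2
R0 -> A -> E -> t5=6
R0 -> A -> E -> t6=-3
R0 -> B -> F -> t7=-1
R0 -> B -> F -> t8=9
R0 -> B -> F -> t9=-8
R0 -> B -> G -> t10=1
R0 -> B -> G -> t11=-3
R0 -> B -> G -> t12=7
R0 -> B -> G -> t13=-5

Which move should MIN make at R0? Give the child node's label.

C (MIN): min(-7, 4) = -7
D (MIN): min(-5, 2) = -5
E (MIN): min(6, -3) = -3
A (MAX): max(-7, -5, -3) = -3
F (MIN): min(-1, 9, -8) = -8
G (MIN): min(1, -3, 7, -5) = -5
B (MAX): max(-8, -5) = -5
R0 (MIN): min(-3, -5) = -5
MIN at R0 wants the lowest of {A=-3, B=-5}, so chooses B.

B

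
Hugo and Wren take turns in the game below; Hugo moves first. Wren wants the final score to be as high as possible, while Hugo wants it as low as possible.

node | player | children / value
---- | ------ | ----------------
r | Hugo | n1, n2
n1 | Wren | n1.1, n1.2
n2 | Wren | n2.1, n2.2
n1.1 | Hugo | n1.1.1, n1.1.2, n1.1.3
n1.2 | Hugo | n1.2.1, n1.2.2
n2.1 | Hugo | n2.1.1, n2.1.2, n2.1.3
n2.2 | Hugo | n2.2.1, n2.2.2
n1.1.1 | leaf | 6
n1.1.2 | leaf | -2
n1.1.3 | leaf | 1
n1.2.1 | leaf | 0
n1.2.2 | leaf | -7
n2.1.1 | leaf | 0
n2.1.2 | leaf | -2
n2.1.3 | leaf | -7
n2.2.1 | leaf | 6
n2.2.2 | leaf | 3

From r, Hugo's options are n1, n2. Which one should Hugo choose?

n1

n1.1 (Hugo): min(6, -2, 1) = -2
n1.2 (Hugo): min(0, -7) = -7
n1 (Wren): max(-2, -7) = -2
n2.1 (Hugo): min(0, -2, -7) = -7
n2.2 (Hugo): min(6, 3) = 3
n2 (Wren): max(-7, 3) = 3
r (Hugo): min(-2, 3) = -2
Hugo at r wants the lowest of {n1=-2, n2=3}, so chooses n1.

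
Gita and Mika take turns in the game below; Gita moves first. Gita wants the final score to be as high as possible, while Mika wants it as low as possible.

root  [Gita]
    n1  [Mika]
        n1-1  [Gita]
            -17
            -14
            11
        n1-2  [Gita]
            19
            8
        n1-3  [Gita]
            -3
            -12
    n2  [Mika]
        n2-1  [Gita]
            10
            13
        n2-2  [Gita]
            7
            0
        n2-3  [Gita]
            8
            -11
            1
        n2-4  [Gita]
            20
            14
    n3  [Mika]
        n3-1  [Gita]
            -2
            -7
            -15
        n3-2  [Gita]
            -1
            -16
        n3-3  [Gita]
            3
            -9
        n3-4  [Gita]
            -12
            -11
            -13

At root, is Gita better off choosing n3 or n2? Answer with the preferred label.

n3-1 (Gita): max(-2, -7, -15) = -2
n3-2 (Gita): max(-1, -16) = -1
n3-3 (Gita): max(3, -9) = 3
n3-4 (Gita): max(-12, -11, -13) = -11
n3 (Mika): min(-2, -1, 3, -11) = -11
n2-1 (Gita): max(10, 13) = 13
n2-2 (Gita): max(7, 0) = 7
n2-3 (Gita): max(8, -11, 1) = 8
n2-4 (Gita): max(20, 14) = 20
n2 (Mika): min(13, 7, 8, 20) = 7
Gita prefers the higher value; n3=-11, n2=7. n2 is better since 7 > -11.

n2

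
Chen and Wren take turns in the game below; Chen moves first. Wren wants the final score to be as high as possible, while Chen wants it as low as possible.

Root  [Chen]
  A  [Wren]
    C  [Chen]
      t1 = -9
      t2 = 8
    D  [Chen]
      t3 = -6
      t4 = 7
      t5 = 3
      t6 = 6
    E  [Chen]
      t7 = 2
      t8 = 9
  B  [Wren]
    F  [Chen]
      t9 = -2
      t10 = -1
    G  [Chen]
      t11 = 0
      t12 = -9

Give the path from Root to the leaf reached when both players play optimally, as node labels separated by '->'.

Root -> B -> F -> t9

C (Chen): min(-9, 8) = -9
D (Chen): min(-6, 7, 3, 6) = -6
E (Chen): min(2, 9) = 2
A (Wren): max(-9, -6, 2) = 2
F (Chen): min(-2, -1) = -2
G (Chen): min(0, -9) = -9
B (Wren): max(-2, -9) = -2
Root (Chen): min(2, -2) = -2
At Root, Chen picks B (lowest: -2).
At B, Wren picks F (highest: -2).
At F, Chen picks t9 (lowest: -2).
Terminal value -2.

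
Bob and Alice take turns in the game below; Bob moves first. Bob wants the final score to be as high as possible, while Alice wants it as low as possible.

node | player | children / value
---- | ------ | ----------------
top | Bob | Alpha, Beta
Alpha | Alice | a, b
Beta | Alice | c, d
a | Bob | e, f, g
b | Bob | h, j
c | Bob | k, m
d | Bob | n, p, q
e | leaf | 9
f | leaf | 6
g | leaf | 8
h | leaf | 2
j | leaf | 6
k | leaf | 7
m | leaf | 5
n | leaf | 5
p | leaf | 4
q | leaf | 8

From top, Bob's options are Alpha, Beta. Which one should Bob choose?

Beta

a (Bob): max(9, 6, 8) = 9
b (Bob): max(2, 6) = 6
Alpha (Alice): min(9, 6) = 6
c (Bob): max(7, 5) = 7
d (Bob): max(5, 4, 8) = 8
Beta (Alice): min(7, 8) = 7
top (Bob): max(6, 7) = 7
Bob at top wants the highest of {Alpha=6, Beta=7}, so chooses Beta.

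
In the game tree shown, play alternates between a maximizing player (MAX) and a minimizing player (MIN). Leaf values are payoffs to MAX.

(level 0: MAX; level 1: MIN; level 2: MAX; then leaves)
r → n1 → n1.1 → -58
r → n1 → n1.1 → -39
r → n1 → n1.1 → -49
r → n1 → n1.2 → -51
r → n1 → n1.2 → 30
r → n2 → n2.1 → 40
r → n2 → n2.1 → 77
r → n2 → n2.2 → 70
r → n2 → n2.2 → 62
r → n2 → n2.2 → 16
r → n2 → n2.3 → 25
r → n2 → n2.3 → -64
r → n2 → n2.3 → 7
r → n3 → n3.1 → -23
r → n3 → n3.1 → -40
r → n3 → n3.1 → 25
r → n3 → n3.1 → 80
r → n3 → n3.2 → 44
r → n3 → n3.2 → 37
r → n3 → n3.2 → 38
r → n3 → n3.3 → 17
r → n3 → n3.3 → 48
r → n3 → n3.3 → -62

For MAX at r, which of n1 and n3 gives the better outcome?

n3

n1.1 (MAX): max(-58, -39, -49) = -39
n1.2 (MAX): max(-51, 30) = 30
n1 (MIN): min(-39, 30) = -39
n3.1 (MAX): max(-23, -40, 25, 80) = 80
n3.2 (MAX): max(44, 37, 38) = 44
n3.3 (MAX): max(17, 48, -62) = 48
n3 (MIN): min(80, 44, 48) = 44
MAX prefers the higher value; n1=-39, n3=44. n3 is better since 44 > -39.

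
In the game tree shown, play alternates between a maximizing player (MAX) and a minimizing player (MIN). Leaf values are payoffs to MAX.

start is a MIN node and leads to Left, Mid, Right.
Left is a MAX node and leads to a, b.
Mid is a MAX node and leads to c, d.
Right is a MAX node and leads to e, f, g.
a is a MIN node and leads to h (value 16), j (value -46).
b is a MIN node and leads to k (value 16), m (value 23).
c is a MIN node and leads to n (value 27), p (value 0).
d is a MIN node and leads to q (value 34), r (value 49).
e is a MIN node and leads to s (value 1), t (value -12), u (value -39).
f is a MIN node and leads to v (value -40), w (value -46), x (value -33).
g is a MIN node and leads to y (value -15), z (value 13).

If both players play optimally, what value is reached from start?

-15

a (MIN): min(16, -46) = -46
b (MIN): min(16, 23) = 16
Left (MAX): max(-46, 16) = 16
c (MIN): min(27, 0) = 0
d (MIN): min(34, 49) = 34
Mid (MAX): max(0, 34) = 34
e (MIN): min(1, -12, -39) = -39
f (MIN): min(-40, -46, -33) = -46
g (MIN): min(-15, 13) = -15
Right (MAX): max(-39, -46, -15) = -15
start (MIN): min(16, 34, -15) = -15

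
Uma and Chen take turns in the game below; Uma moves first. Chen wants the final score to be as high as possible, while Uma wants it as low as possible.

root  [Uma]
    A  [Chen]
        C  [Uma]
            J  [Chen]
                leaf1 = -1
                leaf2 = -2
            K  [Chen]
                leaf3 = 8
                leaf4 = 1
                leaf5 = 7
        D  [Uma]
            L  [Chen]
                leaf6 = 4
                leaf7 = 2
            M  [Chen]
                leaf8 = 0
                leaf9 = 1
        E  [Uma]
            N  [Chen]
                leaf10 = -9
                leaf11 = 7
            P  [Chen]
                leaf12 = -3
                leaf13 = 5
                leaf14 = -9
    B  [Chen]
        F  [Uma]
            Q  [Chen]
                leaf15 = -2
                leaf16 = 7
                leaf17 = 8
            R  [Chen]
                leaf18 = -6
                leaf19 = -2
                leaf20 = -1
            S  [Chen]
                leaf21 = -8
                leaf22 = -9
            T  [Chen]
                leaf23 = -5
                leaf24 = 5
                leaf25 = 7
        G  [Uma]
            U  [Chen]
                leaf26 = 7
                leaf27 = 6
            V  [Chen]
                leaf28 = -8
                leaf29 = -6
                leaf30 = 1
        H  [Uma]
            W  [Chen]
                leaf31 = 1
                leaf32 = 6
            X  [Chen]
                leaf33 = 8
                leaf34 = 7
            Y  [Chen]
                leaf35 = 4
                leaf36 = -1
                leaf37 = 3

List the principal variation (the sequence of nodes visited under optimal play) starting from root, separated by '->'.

J (Chen): max(-1, -2) = -1
K (Chen): max(8, 1, 7) = 8
C (Uma): min(-1, 8) = -1
L (Chen): max(4, 2) = 4
M (Chen): max(0, 1) = 1
D (Uma): min(4, 1) = 1
N (Chen): max(-9, 7) = 7
P (Chen): max(-3, 5, -9) = 5
E (Uma): min(7, 5) = 5
A (Chen): max(-1, 1, 5) = 5
Q (Chen): max(-2, 7, 8) = 8
R (Chen): max(-6, -2, -1) = -1
S (Chen): max(-8, -9) = -8
T (Chen): max(-5, 5, 7) = 7
F (Uma): min(8, -1, -8, 7) = -8
U (Chen): max(7, 6) = 7
V (Chen): max(-8, -6, 1) = 1
G (Uma): min(7, 1) = 1
W (Chen): max(1, 6) = 6
X (Chen): max(8, 7) = 8
Y (Chen): max(4, -1, 3) = 4
H (Uma): min(6, 8, 4) = 4
B (Chen): max(-8, 1, 4) = 4
root (Uma): min(5, 4) = 4
At root, Uma picks B (lowest: 4).
At B, Chen picks H (highest: 4).
At H, Uma picks Y (lowest: 4).
At Y, Chen picks leaf35 (highest: 4).
Terminal value 4.

root -> B -> H -> Y -> leaf35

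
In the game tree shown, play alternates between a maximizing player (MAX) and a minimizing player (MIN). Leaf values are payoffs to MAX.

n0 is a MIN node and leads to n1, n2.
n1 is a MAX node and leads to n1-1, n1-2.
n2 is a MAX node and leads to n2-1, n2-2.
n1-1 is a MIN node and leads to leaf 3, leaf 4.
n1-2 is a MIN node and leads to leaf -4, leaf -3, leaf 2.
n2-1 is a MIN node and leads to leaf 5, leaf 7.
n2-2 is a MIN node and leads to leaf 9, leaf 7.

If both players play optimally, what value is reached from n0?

3

n1-1 (MIN): min(3, 4) = 3
n1-2 (MIN): min(-4, -3, 2) = -4
n1 (MAX): max(3, -4) = 3
n2-1 (MIN): min(5, 7) = 5
n2-2 (MIN): min(9, 7) = 7
n2 (MAX): max(5, 7) = 7
n0 (MIN): min(3, 7) = 3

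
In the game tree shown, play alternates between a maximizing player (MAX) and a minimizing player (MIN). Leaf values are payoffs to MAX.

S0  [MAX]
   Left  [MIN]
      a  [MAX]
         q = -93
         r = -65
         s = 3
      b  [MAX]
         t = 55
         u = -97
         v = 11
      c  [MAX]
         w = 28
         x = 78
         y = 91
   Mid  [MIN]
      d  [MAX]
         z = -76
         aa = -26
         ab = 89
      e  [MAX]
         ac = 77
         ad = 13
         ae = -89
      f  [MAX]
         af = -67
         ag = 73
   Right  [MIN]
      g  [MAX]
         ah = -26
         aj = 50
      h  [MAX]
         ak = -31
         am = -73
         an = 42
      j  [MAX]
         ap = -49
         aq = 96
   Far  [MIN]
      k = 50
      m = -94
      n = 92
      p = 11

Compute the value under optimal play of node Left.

3

a (MAX): max(-93, -65, 3) = 3
b (MAX): max(55, -97, 11) = 55
c (MAX): max(28, 78, 91) = 91
Left (MIN): min(3, 55, 91) = 3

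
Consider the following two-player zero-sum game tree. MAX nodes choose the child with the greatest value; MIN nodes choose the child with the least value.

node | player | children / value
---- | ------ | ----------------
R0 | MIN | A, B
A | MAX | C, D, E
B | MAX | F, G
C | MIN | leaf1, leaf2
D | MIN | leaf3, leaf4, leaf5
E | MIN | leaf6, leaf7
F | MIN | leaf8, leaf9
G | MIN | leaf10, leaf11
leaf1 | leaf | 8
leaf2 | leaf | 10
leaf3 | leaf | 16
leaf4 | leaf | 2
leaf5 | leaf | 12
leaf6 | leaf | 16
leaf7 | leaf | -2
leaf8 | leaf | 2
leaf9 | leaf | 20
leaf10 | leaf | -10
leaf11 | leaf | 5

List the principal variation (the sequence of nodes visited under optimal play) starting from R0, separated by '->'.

R0 -> B -> F -> leaf8

C (MIN): min(8, 10) = 8
D (MIN): min(16, 2, 12) = 2
E (MIN): min(16, -2) = -2
A (MAX): max(8, 2, -2) = 8
F (MIN): min(2, 20) = 2
G (MIN): min(-10, 5) = -10
B (MAX): max(2, -10) = 2
R0 (MIN): min(8, 2) = 2
At R0, MIN picks B (lowest: 2).
At B, MAX picks F (highest: 2).
At F, MIN picks leaf8 (lowest: 2).
Terminal value 2.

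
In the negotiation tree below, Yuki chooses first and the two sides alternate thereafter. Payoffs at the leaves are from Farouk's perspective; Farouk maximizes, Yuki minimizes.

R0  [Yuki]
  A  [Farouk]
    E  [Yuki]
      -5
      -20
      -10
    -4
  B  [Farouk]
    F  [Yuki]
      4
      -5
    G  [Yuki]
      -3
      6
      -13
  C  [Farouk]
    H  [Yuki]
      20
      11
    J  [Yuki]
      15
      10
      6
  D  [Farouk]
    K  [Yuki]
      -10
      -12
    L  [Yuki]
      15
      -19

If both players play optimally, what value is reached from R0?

E (Yuki): min(-5, -20, -10) = -20
A (Farouk): max(-20, -4) = -4
F (Yuki): min(4, -5) = -5
G (Yuki): min(-3, 6, -13) = -13
B (Farouk): max(-5, -13) = -5
H (Yuki): min(20, 11) = 11
J (Yuki): min(15, 10, 6) = 6
C (Farouk): max(11, 6) = 11
K (Yuki): min(-10, -12) = -12
L (Yuki): min(15, -19) = -19
D (Farouk): max(-12, -19) = -12
R0 (Yuki): min(-4, -5, 11, -12) = -12

-12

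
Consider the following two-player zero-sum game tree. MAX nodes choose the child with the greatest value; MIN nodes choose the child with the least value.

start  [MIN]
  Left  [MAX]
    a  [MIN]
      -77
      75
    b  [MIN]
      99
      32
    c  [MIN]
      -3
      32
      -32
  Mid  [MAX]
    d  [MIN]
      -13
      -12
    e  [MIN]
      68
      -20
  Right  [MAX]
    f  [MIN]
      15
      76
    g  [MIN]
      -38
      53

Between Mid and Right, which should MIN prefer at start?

Mid

d (MIN): min(-13, -12) = -13
e (MIN): min(68, -20) = -20
Mid (MAX): max(-13, -20) = -13
f (MIN): min(15, 76) = 15
g (MIN): min(-38, 53) = -38
Right (MAX): max(15, -38) = 15
MIN prefers the lower value; Mid=-13, Right=15. Mid is better since -13 < 15.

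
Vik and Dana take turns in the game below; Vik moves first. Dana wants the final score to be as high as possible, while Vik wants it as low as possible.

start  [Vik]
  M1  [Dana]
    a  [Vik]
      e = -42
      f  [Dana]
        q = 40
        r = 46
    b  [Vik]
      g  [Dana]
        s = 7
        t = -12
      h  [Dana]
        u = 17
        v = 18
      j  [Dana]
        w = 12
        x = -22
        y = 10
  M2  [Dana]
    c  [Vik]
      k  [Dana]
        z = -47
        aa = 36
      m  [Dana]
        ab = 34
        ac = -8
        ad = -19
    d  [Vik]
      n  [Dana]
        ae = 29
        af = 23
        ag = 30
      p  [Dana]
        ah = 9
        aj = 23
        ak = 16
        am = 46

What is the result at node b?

g (Dana): max(7, -12) = 7
h (Dana): max(17, 18) = 18
j (Dana): max(12, -22, 10) = 12
b (Vik): min(7, 18, 12) = 7

7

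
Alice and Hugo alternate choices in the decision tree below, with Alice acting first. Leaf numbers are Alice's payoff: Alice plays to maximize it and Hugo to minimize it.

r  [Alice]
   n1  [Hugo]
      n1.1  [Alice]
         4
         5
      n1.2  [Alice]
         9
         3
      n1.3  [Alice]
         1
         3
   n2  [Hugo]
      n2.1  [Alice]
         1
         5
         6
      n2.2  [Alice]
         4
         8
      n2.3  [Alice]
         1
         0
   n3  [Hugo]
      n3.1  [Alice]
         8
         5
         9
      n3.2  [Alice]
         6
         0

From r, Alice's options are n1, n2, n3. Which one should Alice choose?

n1.1 (Alice): max(4, 5) = 5
n1.2 (Alice): max(9, 3) = 9
n1.3 (Alice): max(1, 3) = 3
n1 (Hugo): min(5, 9, 3) = 3
n2.1 (Alice): max(1, 5, 6) = 6
n2.2 (Alice): max(4, 8) = 8
n2.3 (Alice): max(1, 0) = 1
n2 (Hugo): min(6, 8, 1) = 1
n3.1 (Alice): max(8, 5, 9) = 9
n3.2 (Alice): max(6, 0) = 6
n3 (Hugo): min(9, 6) = 6
r (Alice): max(3, 1, 6) = 6
Alice at r wants the highest of {n1=3, n2=1, n3=6}, so chooses n3.

n3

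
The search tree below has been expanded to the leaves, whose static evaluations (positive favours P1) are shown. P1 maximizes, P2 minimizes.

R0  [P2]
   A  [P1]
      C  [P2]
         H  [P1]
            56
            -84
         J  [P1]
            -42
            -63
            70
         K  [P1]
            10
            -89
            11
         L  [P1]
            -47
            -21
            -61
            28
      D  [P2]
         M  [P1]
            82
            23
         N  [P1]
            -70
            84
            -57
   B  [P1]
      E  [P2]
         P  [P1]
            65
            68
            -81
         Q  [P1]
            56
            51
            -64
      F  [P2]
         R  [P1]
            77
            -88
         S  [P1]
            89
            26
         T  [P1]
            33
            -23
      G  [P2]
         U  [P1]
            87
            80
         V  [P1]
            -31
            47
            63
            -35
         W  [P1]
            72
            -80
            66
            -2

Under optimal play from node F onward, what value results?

R (P1): max(77, -88) = 77
S (P1): max(89, 26) = 89
T (P1): max(33, -23) = 33
F (P2): min(77, 89, 33) = 33

33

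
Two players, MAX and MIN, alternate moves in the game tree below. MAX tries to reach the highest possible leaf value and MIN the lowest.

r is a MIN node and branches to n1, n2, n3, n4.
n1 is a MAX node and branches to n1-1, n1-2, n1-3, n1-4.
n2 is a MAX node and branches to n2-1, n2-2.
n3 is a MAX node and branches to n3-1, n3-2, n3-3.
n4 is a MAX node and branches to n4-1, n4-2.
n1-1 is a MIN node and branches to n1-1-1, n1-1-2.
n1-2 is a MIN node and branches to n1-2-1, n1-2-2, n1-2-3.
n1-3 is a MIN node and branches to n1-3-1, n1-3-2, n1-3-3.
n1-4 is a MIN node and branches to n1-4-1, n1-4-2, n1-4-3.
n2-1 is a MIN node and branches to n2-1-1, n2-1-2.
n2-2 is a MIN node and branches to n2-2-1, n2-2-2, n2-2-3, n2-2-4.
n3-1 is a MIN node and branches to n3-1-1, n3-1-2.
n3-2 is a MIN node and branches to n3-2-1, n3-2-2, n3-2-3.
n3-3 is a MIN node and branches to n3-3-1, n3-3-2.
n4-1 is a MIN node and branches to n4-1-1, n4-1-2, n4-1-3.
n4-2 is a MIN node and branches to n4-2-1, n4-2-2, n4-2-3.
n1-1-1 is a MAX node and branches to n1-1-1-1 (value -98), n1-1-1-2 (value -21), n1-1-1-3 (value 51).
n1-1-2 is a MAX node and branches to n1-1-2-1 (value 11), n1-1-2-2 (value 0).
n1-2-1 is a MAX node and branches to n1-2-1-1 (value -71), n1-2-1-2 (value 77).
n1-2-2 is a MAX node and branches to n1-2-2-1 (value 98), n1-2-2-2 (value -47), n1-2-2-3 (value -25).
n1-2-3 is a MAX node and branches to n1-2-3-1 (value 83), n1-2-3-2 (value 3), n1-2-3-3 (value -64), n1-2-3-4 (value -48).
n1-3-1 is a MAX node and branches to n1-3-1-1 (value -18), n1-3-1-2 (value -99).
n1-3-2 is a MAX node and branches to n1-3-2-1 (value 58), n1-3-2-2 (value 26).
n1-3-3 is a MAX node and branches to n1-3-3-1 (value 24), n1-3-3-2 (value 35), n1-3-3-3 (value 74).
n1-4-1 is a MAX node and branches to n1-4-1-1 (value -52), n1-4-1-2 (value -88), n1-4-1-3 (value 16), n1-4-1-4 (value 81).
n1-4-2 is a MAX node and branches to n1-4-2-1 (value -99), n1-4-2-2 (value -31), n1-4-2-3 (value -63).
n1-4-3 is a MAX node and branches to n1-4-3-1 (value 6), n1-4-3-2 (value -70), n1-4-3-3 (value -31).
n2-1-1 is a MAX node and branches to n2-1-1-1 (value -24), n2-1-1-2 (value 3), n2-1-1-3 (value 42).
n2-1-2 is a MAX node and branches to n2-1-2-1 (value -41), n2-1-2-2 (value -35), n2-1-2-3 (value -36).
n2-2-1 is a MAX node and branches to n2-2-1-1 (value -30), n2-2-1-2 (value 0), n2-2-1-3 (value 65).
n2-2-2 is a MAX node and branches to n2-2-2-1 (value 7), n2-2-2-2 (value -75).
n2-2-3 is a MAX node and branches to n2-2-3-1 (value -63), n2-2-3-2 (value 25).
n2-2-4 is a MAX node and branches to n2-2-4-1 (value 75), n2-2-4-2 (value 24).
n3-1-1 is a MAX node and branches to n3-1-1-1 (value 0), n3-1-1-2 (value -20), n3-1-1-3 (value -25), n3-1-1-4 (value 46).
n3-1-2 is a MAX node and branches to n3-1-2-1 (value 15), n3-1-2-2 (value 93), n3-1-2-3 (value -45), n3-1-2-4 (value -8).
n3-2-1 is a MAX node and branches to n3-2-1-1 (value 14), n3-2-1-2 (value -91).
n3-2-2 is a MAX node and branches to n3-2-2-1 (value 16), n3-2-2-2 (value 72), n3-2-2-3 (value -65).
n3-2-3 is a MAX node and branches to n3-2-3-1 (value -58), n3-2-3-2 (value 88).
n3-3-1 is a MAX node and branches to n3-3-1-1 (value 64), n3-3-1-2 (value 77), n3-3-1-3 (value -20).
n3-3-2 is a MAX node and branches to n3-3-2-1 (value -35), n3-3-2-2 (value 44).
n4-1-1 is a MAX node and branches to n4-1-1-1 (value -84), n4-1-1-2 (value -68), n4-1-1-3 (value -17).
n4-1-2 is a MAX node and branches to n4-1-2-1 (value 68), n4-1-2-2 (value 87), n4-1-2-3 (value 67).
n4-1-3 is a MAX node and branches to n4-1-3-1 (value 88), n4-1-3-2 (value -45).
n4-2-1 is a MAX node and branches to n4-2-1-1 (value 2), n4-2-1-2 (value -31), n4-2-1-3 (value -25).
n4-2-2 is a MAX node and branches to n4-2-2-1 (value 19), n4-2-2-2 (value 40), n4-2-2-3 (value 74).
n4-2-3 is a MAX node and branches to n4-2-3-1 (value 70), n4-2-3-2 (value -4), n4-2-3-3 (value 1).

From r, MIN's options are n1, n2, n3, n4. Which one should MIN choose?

n4

n1-1-1 (MAX): max(-98, -21, 51) = 51
n1-1-2 (MAX): max(11, 0) = 11
n1-1 (MIN): min(51, 11) = 11
n1-2-1 (MAX): max(-71, 77) = 77
n1-2-2 (MAX): max(98, -47, -25) = 98
n1-2-3 (MAX): max(83, 3, -64, -48) = 83
n1-2 (MIN): min(77, 98, 83) = 77
n1-3-1 (MAX): max(-18, -99) = -18
n1-3-2 (MAX): max(58, 26) = 58
n1-3-3 (MAX): max(24, 35, 74) = 74
n1-3 (MIN): min(-18, 58, 74) = -18
n1-4-1 (MAX): max(-52, -88, 16, 81) = 81
n1-4-2 (MAX): max(-99, -31, -63) = -31
n1-4-3 (MAX): max(6, -70, -31) = 6
n1-4 (MIN): min(81, -31, 6) = -31
n1 (MAX): max(11, 77, -18, -31) = 77
n2-1-1 (MAX): max(-24, 3, 42) = 42
n2-1-2 (MAX): max(-41, -35, -36) = -35
n2-1 (MIN): min(42, -35) = -35
n2-2-1 (MAX): max(-30, 0, 65) = 65
n2-2-2 (MAX): max(7, -75) = 7
n2-2-3 (MAX): max(-63, 25) = 25
n2-2-4 (MAX): max(75, 24) = 75
n2-2 (MIN): min(65, 7, 25, 75) = 7
n2 (MAX): max(-35, 7) = 7
n3-1-1 (MAX): max(0, -20, -25, 46) = 46
n3-1-2 (MAX): max(15, 93, -45, -8) = 93
n3-1 (MIN): min(46, 93) = 46
n3-2-1 (MAX): max(14, -91) = 14
n3-2-2 (MAX): max(16, 72, -65) = 72
n3-2-3 (MAX): max(-58, 88) = 88
n3-2 (MIN): min(14, 72, 88) = 14
n3-3-1 (MAX): max(64, 77, -20) = 77
n3-3-2 (MAX): max(-35, 44) = 44
n3-3 (MIN): min(77, 44) = 44
n3 (MAX): max(46, 14, 44) = 46
n4-1-1 (MAX): max(-84, -68, -17) = -17
n4-1-2 (MAX): max(68, 87, 67) = 87
n4-1-3 (MAX): max(88, -45) = 88
n4-1 (MIN): min(-17, 87, 88) = -17
n4-2-1 (MAX): max(2, -31, -25) = 2
n4-2-2 (MAX): max(19, 40, 74) = 74
n4-2-3 (MAX): max(70, -4, 1) = 70
n4-2 (MIN): min(2, 74, 70) = 2
n4 (MAX): max(-17, 2) = 2
r (MIN): min(77, 7, 46, 2) = 2
MIN at r wants the lowest of {n1=77, n2=7, n3=46, n4=2}, so chooses n4.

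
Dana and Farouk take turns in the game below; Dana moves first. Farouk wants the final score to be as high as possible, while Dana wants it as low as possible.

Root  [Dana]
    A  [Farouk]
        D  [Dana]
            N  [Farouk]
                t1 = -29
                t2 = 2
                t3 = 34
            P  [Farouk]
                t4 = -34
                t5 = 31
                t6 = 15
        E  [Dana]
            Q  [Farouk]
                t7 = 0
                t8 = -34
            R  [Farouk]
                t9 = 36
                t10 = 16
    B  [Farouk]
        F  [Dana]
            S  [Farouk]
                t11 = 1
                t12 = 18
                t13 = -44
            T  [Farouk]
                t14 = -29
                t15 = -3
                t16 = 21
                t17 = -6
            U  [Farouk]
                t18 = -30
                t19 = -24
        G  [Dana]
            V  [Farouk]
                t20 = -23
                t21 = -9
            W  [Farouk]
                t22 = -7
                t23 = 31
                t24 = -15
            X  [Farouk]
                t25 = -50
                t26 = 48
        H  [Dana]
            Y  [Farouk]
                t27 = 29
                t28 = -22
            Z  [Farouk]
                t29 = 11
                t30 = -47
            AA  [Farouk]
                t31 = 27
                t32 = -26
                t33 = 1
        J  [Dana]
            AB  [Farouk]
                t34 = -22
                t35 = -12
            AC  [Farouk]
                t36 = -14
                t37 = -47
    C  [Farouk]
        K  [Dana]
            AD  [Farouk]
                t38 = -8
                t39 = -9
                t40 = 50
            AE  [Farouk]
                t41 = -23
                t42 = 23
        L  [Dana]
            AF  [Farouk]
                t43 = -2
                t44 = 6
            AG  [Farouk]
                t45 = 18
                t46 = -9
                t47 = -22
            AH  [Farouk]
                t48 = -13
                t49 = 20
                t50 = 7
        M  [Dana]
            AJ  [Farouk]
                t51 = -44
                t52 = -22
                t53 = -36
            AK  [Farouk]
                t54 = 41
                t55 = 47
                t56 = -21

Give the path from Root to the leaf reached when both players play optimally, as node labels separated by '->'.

Root -> B -> H -> Z -> t29

N (Farouk): max(-29, 2, 34) = 34
P (Farouk): max(-34, 31, 15) = 31
D (Dana): min(34, 31) = 31
Q (Farouk): max(0, -34) = 0
R (Farouk): max(36, 16) = 36
E (Dana): min(0, 36) = 0
A (Farouk): max(31, 0) = 31
S (Farouk): max(1, 18, -44) = 18
T (Farouk): max(-29, -3, 21, -6) = 21
U (Farouk): max(-30, -24) = -24
F (Dana): min(18, 21, -24) = -24
V (Farouk): max(-23, -9) = -9
W (Farouk): max(-7, 31, -15) = 31
X (Farouk): max(-50, 48) = 48
G (Dana): min(-9, 31, 48) = -9
Y (Farouk): max(29, -22) = 29
Z (Farouk): max(11, -47) = 11
AA (Farouk): max(27, -26, 1) = 27
H (Dana): min(29, 11, 27) = 11
AB (Farouk): max(-22, -12) = -12
AC (Farouk): max(-14, -47) = -14
J (Dana): min(-12, -14) = -14
B (Farouk): max(-24, -9, 11, -14) = 11
AD (Farouk): max(-8, -9, 50) = 50
AE (Farouk): max(-23, 23) = 23
K (Dana): min(50, 23) = 23
AF (Farouk): max(-2, 6) = 6
AG (Farouk): max(18, -9, -22) = 18
AH (Farouk): max(-13, 20, 7) = 20
L (Dana): min(6, 18, 20) = 6
AJ (Farouk): max(-44, -22, -36) = -22
AK (Farouk): max(41, 47, -21) = 47
M (Dana): min(-22, 47) = -22
C (Farouk): max(23, 6, -22) = 23
Root (Dana): min(31, 11, 23) = 11
At Root, Dana picks B (lowest: 11).
At B, Farouk picks H (highest: 11).
At H, Dana picks Z (lowest: 11).
At Z, Farouk picks t29 (highest: 11).
Terminal value 11.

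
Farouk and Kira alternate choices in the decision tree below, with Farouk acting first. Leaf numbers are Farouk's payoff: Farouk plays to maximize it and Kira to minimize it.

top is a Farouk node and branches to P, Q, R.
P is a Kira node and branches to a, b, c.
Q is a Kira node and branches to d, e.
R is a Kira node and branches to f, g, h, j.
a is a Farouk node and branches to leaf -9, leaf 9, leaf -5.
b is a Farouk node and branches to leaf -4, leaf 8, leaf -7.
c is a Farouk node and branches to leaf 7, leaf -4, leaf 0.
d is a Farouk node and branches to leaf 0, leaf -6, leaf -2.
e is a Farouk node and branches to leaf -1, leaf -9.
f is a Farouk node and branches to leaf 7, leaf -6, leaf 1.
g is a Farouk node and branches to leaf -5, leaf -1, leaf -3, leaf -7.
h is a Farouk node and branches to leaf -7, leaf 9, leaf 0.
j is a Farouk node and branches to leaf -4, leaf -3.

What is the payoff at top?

a (Farouk): max(-9, 9, -5) = 9
b (Farouk): max(-4, 8, -7) = 8
c (Farouk): max(7, -4, 0) = 7
P (Kira): min(9, 8, 7) = 7
d (Farouk): max(0, -6, -2) = 0
e (Farouk): max(-1, -9) = -1
Q (Kira): min(0, -1) = -1
f (Farouk): max(7, -6, 1) = 7
g (Farouk): max(-5, -1, -3, -7) = -1
h (Farouk): max(-7, 9, 0) = 9
j (Farouk): max(-4, -3) = -3
R (Kira): min(7, -1, 9, -3) = -3
top (Farouk): max(7, -1, -3) = 7

7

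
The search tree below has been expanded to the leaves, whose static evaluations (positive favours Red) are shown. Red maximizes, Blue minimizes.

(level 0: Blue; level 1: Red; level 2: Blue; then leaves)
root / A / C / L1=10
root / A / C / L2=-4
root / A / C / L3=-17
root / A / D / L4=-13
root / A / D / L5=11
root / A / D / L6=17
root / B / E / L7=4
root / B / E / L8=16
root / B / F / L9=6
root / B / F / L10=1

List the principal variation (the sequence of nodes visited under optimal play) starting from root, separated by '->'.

root -> A -> D -> L4

C (Blue): min(10, -4, -17) = -17
D (Blue): min(-13, 11, 17) = -13
A (Red): max(-17, -13) = -13
E (Blue): min(4, 16) = 4
F (Blue): min(6, 1) = 1
B (Red): max(4, 1) = 4
root (Blue): min(-13, 4) = -13
At root, Blue picks A (lowest: -13).
At A, Red picks D (highest: -13).
At D, Blue picks L4 (lowest: -13).
Terminal value -13.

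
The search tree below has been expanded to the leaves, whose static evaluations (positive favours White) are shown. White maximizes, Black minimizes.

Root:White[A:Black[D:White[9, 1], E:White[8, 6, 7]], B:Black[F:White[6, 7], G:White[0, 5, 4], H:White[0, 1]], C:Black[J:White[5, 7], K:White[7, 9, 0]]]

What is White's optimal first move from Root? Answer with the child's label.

A

D (White): max(9, 1) = 9
E (White): max(8, 6, 7) = 8
A (Black): min(9, 8) = 8
F (White): max(6, 7) = 7
G (White): max(0, 5, 4) = 5
H (White): max(0, 1) = 1
B (Black): min(7, 5, 1) = 1
J (White): max(5, 7) = 7
K (White): max(7, 9, 0) = 9
C (Black): min(7, 9) = 7
Root (White): max(8, 1, 7) = 8
White at Root wants the highest of {A=8, B=1, C=7}, so chooses A.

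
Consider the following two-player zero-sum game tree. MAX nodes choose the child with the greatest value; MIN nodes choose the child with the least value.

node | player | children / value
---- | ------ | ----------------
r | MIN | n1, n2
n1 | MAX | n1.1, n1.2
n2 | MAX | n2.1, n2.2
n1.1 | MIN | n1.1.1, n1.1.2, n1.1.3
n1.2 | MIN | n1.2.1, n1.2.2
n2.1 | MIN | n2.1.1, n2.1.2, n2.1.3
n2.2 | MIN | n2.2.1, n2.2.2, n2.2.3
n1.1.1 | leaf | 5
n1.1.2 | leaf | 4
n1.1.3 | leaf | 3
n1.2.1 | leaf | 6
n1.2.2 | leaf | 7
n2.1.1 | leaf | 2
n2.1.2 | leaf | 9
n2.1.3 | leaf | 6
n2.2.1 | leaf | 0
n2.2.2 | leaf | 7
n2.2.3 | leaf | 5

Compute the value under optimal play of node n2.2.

0

n2.2 (MIN): min(0, 7, 5) = 0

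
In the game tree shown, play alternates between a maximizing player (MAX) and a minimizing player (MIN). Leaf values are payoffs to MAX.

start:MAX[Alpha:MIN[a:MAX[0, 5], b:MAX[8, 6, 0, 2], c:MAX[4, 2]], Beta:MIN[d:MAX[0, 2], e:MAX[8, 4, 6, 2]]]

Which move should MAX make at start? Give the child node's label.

Alpha

a (MAX): max(0, 5) = 5
b (MAX): max(8, 6, 0, 2) = 8
c (MAX): max(4, 2) = 4
Alpha (MIN): min(5, 8, 4) = 4
d (MAX): max(0, 2) = 2
e (MAX): max(8, 4, 6, 2) = 8
Beta (MIN): min(2, 8) = 2
start (MAX): max(4, 2) = 4
MAX at start wants the highest of {Alpha=4, Beta=2}, so chooses Alpha.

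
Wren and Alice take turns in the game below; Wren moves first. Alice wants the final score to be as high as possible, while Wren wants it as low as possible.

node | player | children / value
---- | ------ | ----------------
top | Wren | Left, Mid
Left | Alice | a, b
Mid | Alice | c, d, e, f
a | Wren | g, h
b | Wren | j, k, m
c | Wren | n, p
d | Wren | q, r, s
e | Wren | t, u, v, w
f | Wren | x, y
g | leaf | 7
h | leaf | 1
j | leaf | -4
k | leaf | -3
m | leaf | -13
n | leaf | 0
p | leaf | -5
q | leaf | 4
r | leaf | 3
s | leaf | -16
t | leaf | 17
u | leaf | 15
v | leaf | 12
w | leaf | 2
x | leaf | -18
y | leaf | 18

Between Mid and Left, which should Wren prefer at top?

Left

c (Wren): min(0, -5) = -5
d (Wren): min(4, 3, -16) = -16
e (Wren): min(17, 15, 12, 2) = 2
f (Wren): min(-18, 18) = -18
Mid (Alice): max(-5, -16, 2, -18) = 2
a (Wren): min(7, 1) = 1
b (Wren): min(-4, -3, -13) = -13
Left (Alice): max(1, -13) = 1
Wren prefers the lower value; Mid=2, Left=1. Left is better since 1 < 2.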